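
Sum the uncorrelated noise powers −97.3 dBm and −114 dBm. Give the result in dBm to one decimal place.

Convert to linear, add, convert back:
P₁ = 1.86×10⁻¹³ W, P₂ = 3.98×10⁻¹⁵ W
P_tot = 1.90×10⁻¹³ W → 10 log₁₀(P_tot / 10⁻³) = −97.2 dBm

−97.2 dBm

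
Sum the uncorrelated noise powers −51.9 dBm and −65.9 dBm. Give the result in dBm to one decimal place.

Convert to linear, add, convert back:
P₁ = 6.46×10⁻⁹ W, P₂ = 2.57×10⁻¹⁰ W
P_tot = 6.71×10⁻⁹ W → 10 log₁₀(P_tot / 10⁻³) = −51.7 dBm

−51.7 dBm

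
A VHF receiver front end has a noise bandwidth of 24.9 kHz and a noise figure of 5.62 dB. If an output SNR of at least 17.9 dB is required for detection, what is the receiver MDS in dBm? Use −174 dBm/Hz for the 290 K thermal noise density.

Sensitivity = −174 + 10 log₁₀(B) + NF + SNR_min
= −174 + 43.96 + 5.62 + 17.9
= −106.52 dBm → −106.5 dBm

−106.5 dBm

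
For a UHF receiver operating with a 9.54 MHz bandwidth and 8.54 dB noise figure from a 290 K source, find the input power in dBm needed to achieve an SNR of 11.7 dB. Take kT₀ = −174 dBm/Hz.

Sensitivity = −174 + 10 log₁₀(B) + NF + SNR_min
= −174 + 69.8 + 8.54 + 11.7
= −83.96 dBm → −84.0 dBm

−84.0 dBm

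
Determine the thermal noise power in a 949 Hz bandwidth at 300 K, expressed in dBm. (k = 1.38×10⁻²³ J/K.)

P_n = kTB = 1.38×10⁻²³ × 300 × 9.49×10² = 3.93×10⁻¹⁸ W
In dBm: 10 log₁₀(3.93×10⁻¹⁸ / 10⁻³) = −144.1 dBm

−144.1 dBm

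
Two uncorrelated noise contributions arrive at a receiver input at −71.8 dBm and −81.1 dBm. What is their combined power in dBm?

Convert to linear, add, convert back:
P₁ = 6.61×10⁻¹¹ W, P₂ = 7.76×10⁻¹² W
P_tot = 7.38×10⁻¹¹ W → 10 log₁₀(P_tot / 10⁻³) = −71.3 dBm

−71.3 dBm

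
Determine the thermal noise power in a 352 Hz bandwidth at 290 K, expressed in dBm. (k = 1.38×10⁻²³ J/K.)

−148.5 dBm

P_n = kTB = 1.38×10⁻²³ × 290 × 3.52×10² = 1.41×10⁻¹⁸ W
In dBm: 10 log₁₀(1.41×10⁻¹⁸ / 10⁻³) = −148.5 dBm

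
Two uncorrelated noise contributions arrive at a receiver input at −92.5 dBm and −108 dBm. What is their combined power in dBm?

Convert to linear, add, convert back:
P₁ = 5.62×10⁻¹³ W, P₂ = 1.58×10⁻¹⁴ W
P_tot = 5.78×10⁻¹³ W → 10 log₁₀(P_tot / 10⁻³) = −92.4 dBm

−92.4 dBm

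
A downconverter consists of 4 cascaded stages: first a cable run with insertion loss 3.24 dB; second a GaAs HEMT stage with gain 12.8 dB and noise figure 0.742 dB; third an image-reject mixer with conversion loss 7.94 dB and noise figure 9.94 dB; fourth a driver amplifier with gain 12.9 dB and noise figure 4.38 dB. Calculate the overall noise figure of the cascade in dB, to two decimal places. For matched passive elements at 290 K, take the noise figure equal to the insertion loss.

6.70 dB

Convert to linear (a loss of L dB is a gain of −L dB): F_i = 10^(NF_i/10), G_i = 10^(G_i,dB/10)
  Stage 1: F_1 = 10^(3.24/10) = 2.109, G_1 = 10^(−3.24/10) = 0.4742
  Stage 2: F_2 = 10^(0.742/10) = 1.186, G_2 = 10^(12.8/10) = 19.05
  Stage 3: F_3 = 10^(9.94/10) = 9.863, G_3 = 10^(−7.94/10) = 0.1607
  Stage 4: F_4 = 10^(4.38/10) = 2.742, G_4 = 10^(12.9/10) = 19.50
Friis cascade:
  F = 2.109 + (1.186 − 1)/0.4742 + (9.863 − 1)/9.036 + (2.742 − 1)/1.452 = 4.682
NF = 10 log₁₀(4.682) = 6.70 dB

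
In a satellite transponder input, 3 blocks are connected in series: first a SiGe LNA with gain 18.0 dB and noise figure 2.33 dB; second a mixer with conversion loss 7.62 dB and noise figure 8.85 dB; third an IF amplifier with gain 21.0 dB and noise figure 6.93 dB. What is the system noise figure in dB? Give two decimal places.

Convert to linear (a loss of L dB is a gain of −L dB): F_i = 10^(NF_i/10), G_i = 10^(G_i,dB/10)
  Stage 1: F_1 = 10^(2.33/10) = 1.710, G_1 = 10^(18.0/10) = 63.10
  Stage 2: F_2 = 10^(8.85/10) = 7.674, G_2 = 10^(−7.62/10) = 0.1730
  Stage 3: F_3 = 10^(6.93/10) = 4.932, G_3 = 10^(21.0/10) = 125.9
Friis cascade:
  F = 1.710 + (7.674 − 1)/63.10 + (4.932 − 1)/10.91 = 2.176
NF = 10 log₁₀(2.176) = 3.38 dB

3.38 dB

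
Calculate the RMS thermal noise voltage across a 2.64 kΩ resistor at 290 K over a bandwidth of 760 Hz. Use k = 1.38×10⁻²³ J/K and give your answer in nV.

179 nV

V_n = √(4kTRB)
4kTRB = 4 × 1.38×10⁻²³ × 290 × 2.64×10³ × 7.60×10² = 3.21×10⁻¹⁴ V²
V_n = √(3.21×10⁻¹⁴) = 1.79×10⁻⁷ V = 179 nV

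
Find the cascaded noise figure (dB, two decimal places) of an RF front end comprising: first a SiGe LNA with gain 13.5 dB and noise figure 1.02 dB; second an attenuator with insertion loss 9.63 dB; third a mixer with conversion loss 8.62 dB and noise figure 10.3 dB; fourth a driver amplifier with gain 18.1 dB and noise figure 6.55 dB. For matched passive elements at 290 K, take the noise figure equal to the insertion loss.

12.07 dB

Convert to linear (a loss of L dB is a gain of −L dB): F_i = 10^(NF_i/10), G_i = 10^(G_i,dB/10)
  Stage 1: F_1 = 10^(1.02/10) = 1.265, G_1 = 10^(13.5/10) = 22.39
  Stage 2: F_2 = 10^(9.63/10) = 9.183, G_2 = 10^(−9.63/10) = 0.1089
  Stage 3: F_3 = 10^(10.3/10) = 10.72, G_3 = 10^(−8.62/10) = 0.1374
  Stage 4: F_4 = 10^(6.55/10) = 4.519, G_4 = 10^(18.1/10) = 64.57
Friis cascade:
  F = 1.265 + (9.183 − 1)/22.39 + (10.72 − 1)/2.438 + (4.519 − 1)/0.3350 = 16.12
NF = 10 log₁₀(16.12) = 12.07 dB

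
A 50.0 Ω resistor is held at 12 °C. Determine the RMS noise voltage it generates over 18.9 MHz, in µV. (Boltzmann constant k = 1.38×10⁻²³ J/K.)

3.86 µV

T = 12 °C + 273.15 = 285.15 K
V_n = √(4kTRB)
4kTRB = 4 × 1.38×10⁻²³ × 285.15 × 5.00×10¹ × 1.89×10⁷ = 1.49×10⁻¹¹ V²
V_n = √(1.49×10⁻¹¹) = 3.86×10⁻⁶ V = 3.86 µV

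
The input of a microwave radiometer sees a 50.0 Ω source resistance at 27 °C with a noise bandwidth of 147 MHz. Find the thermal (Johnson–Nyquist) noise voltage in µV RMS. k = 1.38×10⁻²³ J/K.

T = 27 °C + 273.15 = 300.15 K
V_n = √(4kTRB)
4kTRB = 4 × 1.38×10⁻²³ × 300.15 × 5.00×10¹ × 1.47×10⁸ = 1.22×10⁻¹⁰ V²
V_n = √(1.22×10⁻¹⁰) = 1.10×10⁻⁵ V = 11.0 µV

11.0 µV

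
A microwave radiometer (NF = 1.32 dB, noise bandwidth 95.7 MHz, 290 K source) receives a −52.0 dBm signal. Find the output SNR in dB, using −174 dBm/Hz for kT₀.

Noise floor: N = −174 + 10 log₁₀(B) + NF
10 log₁₀(9.57×10⁷) = 79.81 dB
N = −174 + 79.81 + 1.32 = −92.87 dBm
SNR = P_sig − N = −52.0 − (−92.87) = 40.87 dB → 40.9 dB

40.9 dB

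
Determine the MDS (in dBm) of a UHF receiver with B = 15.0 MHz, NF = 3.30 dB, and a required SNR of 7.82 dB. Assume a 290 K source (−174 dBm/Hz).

Sensitivity = −174 + 10 log₁₀(B) + NF + SNR_min
= −174 + 71.76 + 3.30 + 7.82
= −91.12 dBm → −91.1 dBm

−91.1 dBm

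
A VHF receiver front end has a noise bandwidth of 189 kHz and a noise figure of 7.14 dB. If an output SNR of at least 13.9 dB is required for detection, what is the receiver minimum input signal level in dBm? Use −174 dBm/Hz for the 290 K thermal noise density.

Sensitivity = −174 + 10 log₁₀(B) + NF + SNR_min
= −174 + 52.76 + 7.14 + 13.9
= −100.20 dBm → −100.2 dBm

−100.2 dBm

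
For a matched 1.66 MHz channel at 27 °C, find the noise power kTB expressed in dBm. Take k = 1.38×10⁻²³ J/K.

T = 27 °C + 273.15 = 300.15 K
P_n = kTB = 1.38×10⁻²³ × 300.15 × 1.66×10⁶ = 6.88×10⁻¹⁵ W
In dBm: 10 log₁₀(6.88×10⁻¹⁵ / 10⁻³) = −111.6 dBm

−111.6 dBm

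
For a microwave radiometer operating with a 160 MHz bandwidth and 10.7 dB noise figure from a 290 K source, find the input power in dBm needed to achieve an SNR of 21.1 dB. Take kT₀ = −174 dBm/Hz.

−60.2 dBm

Sensitivity = −174 + 10 log₁₀(B) + NF + SNR_min
= −174 + 82.04 + 10.7 + 21.1
= −60.16 dBm → −60.2 dBm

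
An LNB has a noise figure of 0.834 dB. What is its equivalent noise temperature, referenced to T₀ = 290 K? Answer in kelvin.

F = 10^(0.834/10) = 1.21171
T_e = (F − 1)·T₀ = (1.21171 − 1) × 290 = 61.4 K

61.4 K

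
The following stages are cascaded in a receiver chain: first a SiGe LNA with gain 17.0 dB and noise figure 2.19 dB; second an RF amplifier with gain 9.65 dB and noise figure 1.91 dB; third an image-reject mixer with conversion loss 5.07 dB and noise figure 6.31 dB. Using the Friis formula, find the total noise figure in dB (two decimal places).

Convert to linear (a loss of L dB is a gain of −L dB): F_i = 10^(NF_i/10), G_i = 10^(G_i,dB/10)
  Stage 1: F_1 = 10^(2.19/10) = 1.656, G_1 = 10^(17.0/10) = 50.12
  Stage 2: F_2 = 10^(1.91/10) = 1.552, G_2 = 10^(9.65/10) = 9.226
  Stage 3: F_3 = 10^(6.31/10) = 4.276, G_3 = 10^(−5.07/10) = 0.3112
Friis cascade:
  F = 1.656 + (1.552 − 1)/50.12 + (4.276 − 1)/462.4 = 1.674
NF = 10 log₁₀(1.674) = 2.24 dB

2.24 dB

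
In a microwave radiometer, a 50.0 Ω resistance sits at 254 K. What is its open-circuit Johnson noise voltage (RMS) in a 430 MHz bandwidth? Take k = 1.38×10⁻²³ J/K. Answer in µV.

17.4 µV

V_n = √(4kTRB)
4kTRB = 4 × 1.38×10⁻²³ × 254 × 5.00×10¹ × 4.30×10⁸ = 3.01×10⁻¹⁰ V²
V_n = √(3.01×10⁻¹⁰) = 1.74×10⁻⁵ V = 17.4 µV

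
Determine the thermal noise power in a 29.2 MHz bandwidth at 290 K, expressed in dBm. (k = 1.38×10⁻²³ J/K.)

−99.3 dBm

P_n = kTB = 1.38×10⁻²³ × 290 × 2.92×10⁷ = 1.17×10⁻¹³ W
In dBm: 10 log₁₀(1.17×10⁻¹³ / 10⁻³) = −99.3 dBm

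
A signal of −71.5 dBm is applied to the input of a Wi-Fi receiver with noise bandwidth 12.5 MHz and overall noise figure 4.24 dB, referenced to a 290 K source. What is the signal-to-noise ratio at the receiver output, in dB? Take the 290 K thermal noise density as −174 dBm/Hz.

27.3 dB

Noise floor: N = −174 + 10 log₁₀(B) + NF
10 log₁₀(1.25×10⁷) = 70.97 dB
N = −174 + 70.97 + 4.24 = −98.79 dBm
SNR = P_sig − N = −71.5 − (−98.79) = 27.29 dB → 27.3 dB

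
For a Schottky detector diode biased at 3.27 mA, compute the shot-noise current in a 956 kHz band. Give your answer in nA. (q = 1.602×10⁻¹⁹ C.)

31.6 nA

I_n = √(2qI·B)
2qI·B = 2 × 1.602×10⁻¹⁹ × 3.27×10⁻³ × 9.56×10⁵ = 1.00×10⁻¹⁵ A²
I_n = √(1.00×10⁻¹⁵) = 3.16×10⁻⁸ A = 31.6 nA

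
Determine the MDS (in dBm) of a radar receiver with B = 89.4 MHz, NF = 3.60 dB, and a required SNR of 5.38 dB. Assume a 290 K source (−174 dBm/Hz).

Sensitivity = −174 + 10 log₁₀(B) + NF + SNR_min
= −174 + 79.51 + 3.60 + 5.38
= −85.51 dBm → −85.5 dBm

−85.5 dBm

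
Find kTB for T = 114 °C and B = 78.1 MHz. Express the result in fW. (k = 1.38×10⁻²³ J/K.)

417 fW

T = 114 °C + 273.15 = 387.15 K
P_n = kTB = 1.38×10⁻²³ × 387.15 × 7.81×10⁷ = 4.17×10⁻¹³ W = 417 fW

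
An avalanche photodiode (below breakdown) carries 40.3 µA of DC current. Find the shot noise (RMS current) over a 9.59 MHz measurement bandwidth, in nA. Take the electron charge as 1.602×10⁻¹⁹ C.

11.1 nA

I_n = √(2qI·B)
2qI·B = 2 × 1.602×10⁻¹⁹ × 4.03×10⁻⁵ × 9.59×10⁶ = 1.24×10⁻¹⁶ A²
I_n = √(1.24×10⁻¹⁶) = 1.11×10⁻⁸ A = 11.1 nA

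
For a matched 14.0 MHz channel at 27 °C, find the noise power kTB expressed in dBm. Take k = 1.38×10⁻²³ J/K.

−102.4 dBm

T = 27 °C + 273.15 = 300.15 K
P_n = kTB = 1.38×10⁻²³ × 300.15 × 1.40×10⁷ = 5.80×10⁻¹⁴ W
In dBm: 10 log₁₀(5.80×10⁻¹⁴ / 10⁻³) = −102.4 dBm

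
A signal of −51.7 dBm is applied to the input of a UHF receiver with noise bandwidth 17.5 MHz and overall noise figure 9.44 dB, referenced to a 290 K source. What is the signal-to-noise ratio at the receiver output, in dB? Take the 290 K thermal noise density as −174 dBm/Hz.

40.4 dB

Noise floor: N = −174 + 10 log₁₀(B) + NF
10 log₁₀(1.75×10⁷) = 72.43 dB
N = −174 + 72.43 + 9.44 = −92.13 dBm
SNR = P_sig − N = −51.7 − (−92.13) = 40.43 dB → 40.4 dB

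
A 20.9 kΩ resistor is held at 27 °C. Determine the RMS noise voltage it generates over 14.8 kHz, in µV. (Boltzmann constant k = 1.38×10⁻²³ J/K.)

T = 27 °C + 273.15 = 300.15 K
V_n = √(4kTRB)
4kTRB = 4 × 1.38×10⁻²³ × 300.15 × 2.09×10⁴ × 1.48×10⁴ = 5.12×10⁻¹² V²
V_n = √(5.12×10⁻¹²) = 2.26×10⁻⁶ V = 2.26 µV

2.26 µV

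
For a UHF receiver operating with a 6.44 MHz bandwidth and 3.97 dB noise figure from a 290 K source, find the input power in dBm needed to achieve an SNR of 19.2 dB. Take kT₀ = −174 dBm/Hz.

Sensitivity = −174 + 10 log₁₀(B) + NF + SNR_min
= −174 + 68.09 + 3.97 + 19.2
= −82.74 dBm → −82.7 dBm

−82.7 dBm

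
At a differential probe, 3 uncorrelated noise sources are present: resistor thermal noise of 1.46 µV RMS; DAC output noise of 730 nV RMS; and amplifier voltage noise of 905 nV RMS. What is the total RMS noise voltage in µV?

1.87 µV

Uncorrelated sources add in power (mean-square): V_tot = √(ΣV_i²)
V_tot = √[(1.46×10⁻⁶)² + (7.30×10⁻⁷)² + (9.05×10⁻⁷)²] = 1.87×10⁻⁶ V = 1.87 µV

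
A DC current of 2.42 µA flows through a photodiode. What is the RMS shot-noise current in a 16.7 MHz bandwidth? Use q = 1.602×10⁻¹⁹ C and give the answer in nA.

3.60 nA

I_n = √(2qI·B)
2qI·B = 2 × 1.602×10⁻¹⁹ × 2.42×10⁻⁶ × 1.67×10⁷ = 1.29×10⁻¹⁷ A²
I_n = √(1.29×10⁻¹⁷) = 3.60×10⁻⁹ A = 3.60 nA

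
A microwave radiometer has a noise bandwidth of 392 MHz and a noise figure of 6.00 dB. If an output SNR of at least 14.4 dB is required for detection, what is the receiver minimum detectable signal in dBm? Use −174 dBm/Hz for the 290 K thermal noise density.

−67.7 dBm

Sensitivity = −174 + 10 log₁₀(B) + NF + SNR_min
= −174 + 85.93 + 6.00 + 14.4
= −67.67 dBm → −67.7 dBm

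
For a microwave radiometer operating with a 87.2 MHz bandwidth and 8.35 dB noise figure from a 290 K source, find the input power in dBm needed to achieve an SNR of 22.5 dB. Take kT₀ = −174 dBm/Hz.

−63.7 dBm

Sensitivity = −174 + 10 log₁₀(B) + NF + SNR_min
= −174 + 79.41 + 8.35 + 22.5
= −63.74 dBm → −63.7 dBm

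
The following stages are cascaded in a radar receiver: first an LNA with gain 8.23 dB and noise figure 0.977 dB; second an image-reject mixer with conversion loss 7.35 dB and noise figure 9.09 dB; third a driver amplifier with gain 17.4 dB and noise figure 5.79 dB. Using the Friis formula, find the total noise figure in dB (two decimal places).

6.63 dB

Convert to linear (a loss of L dB is a gain of −L dB): F_i = 10^(NF_i/10), G_i = 10^(G_i,dB/10)
  Stage 1: F_1 = 10^(0.977/10) = 1.252, G_1 = 10^(8.23/10) = 6.653
  Stage 2: F_2 = 10^(9.09/10) = 8.110, G_2 = 10^(−7.35/10) = 0.1841
  Stage 3: F_3 = 10^(5.79/10) = 3.793, G_3 = 10^(17.4/10) = 54.95
Friis cascade:
  F = 1.252 + (8.110 − 1)/6.653 + (3.793 − 1)/1.225 = 4.602
NF = 10 log₁₀(4.602) = 6.63 dB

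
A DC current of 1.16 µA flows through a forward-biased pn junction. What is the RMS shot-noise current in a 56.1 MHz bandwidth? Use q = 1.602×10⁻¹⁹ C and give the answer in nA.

4.57 nA

I_n = √(2qI·B)
2qI·B = 2 × 1.602×10⁻¹⁹ × 1.16×10⁻⁶ × 5.61×10⁷ = 2.09×10⁻¹⁷ A²
I_n = √(2.09×10⁻¹⁷) = 4.57×10⁻⁹ A = 4.57 nA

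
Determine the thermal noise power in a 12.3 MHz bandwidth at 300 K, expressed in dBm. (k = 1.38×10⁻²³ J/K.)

P_n = kTB = 1.38×10⁻²³ × 300 × 1.23×10⁷ = 5.09×10⁻¹⁴ W
In dBm: 10 log₁₀(5.09×10⁻¹⁴ / 10⁻³) = −102.9 dBm

−102.9 dBm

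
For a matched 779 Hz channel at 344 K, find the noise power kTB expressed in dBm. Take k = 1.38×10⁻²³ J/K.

P_n = kTB = 1.38×10⁻²³ × 344 × 7.79×10² = 3.70×10⁻¹⁸ W
In dBm: 10 log₁₀(3.70×10⁻¹⁸ / 10⁻³) = −144.3 dBm

−144.3 dBm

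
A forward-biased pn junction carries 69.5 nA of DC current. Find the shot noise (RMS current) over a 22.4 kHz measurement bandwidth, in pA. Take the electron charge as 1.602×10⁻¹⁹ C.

22.3 pA

I_n = √(2qI·B)
2qI·B = 2 × 1.602×10⁻¹⁹ × 6.95×10⁻⁸ × 2.24×10⁴ = 4.99×10⁻²² A²
I_n = √(4.99×10⁻²²) = 2.23×10⁻¹¹ A = 22.3 pA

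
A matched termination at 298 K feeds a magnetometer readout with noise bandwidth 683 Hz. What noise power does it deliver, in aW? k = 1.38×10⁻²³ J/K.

P_n = kTB = 1.38×10⁻²³ × 298 × 6.83×10² = 2.81×10⁻¹⁸ W = 2.81 aW

2.81 aW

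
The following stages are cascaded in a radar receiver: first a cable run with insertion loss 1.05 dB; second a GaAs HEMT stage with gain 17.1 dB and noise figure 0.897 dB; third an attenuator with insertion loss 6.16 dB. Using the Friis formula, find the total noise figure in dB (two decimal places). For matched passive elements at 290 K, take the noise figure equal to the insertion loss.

Convert to linear (a loss of L dB is a gain of −L dB): F_i = 10^(NF_i/10), G_i = 10^(G_i,dB/10)
  Stage 1: F_1 = 10^(1.05/10) = 1.274, G_1 = 10^(−1.05/10) = 0.7852
  Stage 2: F_2 = 10^(0.897/10) = 1.229, G_2 = 10^(17.1/10) = 51.29
  Stage 3: F_3 = 10^(6.16/10) = 4.130, G_3 = 10^(−6.16/10) = 0.2421
Friis cascade:
  F = 1.274 + (1.229 − 1)/0.7852 + (4.130 − 1)/40.27 = 1.643
NF = 10 log₁₀(1.643) = 2.16 dB

2.16 dB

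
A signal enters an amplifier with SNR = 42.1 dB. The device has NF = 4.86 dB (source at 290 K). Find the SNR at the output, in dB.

By definition F = SNR_in/SNR_out, so in dB: SNR_out = SNR_in − NF
SNR_out = 42.1 − 4.86 = 37.24 dB

37.24 dB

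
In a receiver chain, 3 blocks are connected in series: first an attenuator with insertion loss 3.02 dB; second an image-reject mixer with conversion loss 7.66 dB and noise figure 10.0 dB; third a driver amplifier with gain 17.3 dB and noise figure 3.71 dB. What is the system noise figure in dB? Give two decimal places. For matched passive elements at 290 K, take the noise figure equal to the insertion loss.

Convert to linear (a loss of L dB is a gain of −L dB): F_i = 10^(NF_i/10), G_i = 10^(G_i,dB/10)
  Stage 1: F_1 = 10^(3.02/10) = 2.004, G_1 = 10^(−3.02/10) = 0.4989
  Stage 2: F_2 = 10^(10.0/10) = 10.00, G_2 = 10^(−7.66/10) = 0.1714
  Stage 3: F_3 = 10^(3.71/10) = 2.350, G_3 = 10^(17.3/10) = 53.70
Friis cascade:
  F = 2.004 + (10.00 − 1)/0.4989 + (2.350 − 1)/0.08551 = 35.83
NF = 10 log₁₀(35.83) = 15.54 dB

15.54 dB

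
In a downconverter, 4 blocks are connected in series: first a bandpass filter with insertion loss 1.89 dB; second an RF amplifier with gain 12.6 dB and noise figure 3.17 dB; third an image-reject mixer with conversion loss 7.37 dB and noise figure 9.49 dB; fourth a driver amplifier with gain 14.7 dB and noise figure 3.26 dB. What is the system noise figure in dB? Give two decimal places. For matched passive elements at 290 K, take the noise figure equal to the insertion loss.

6.43 dB

Convert to linear (a loss of L dB is a gain of −L dB): F_i = 10^(NF_i/10), G_i = 10^(G_i,dB/10)
  Stage 1: F_1 = 10^(1.89/10) = 1.545, G_1 = 10^(−1.89/10) = 0.6471
  Stage 2: F_2 = 10^(3.17/10) = 2.075, G_2 = 10^(12.6/10) = 18.20
  Stage 3: F_3 = 10^(9.49/10) = 8.892, G_3 = 10^(−7.37/10) = 0.1832
  Stage 4: F_4 = 10^(3.26/10) = 2.118, G_4 = 10^(14.7/10) = 29.51
Friis cascade:
  F = 1.545 + (2.075 − 1)/0.6471 + (8.892 − 1)/11.78 + (2.118 − 1)/2.158 = 4.395
NF = 10 log₁₀(4.395) = 6.43 dB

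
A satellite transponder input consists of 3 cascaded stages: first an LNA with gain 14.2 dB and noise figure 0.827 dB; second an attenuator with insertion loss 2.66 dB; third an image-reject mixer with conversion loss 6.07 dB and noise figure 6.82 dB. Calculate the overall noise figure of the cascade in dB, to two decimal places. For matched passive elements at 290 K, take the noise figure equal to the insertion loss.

1.79 dB

Convert to linear (a loss of L dB is a gain of −L dB): F_i = 10^(NF_i/10), G_i = 10^(G_i,dB/10)
  Stage 1: F_1 = 10^(0.827/10) = 1.210, G_1 = 10^(14.2/10) = 26.30
  Stage 2: F_2 = 10^(2.66/10) = 1.845, G_2 = 10^(−2.66/10) = 0.5420
  Stage 3: F_3 = 10^(6.82/10) = 4.808, G_3 = 10^(−6.07/10) = 0.2472
Friis cascade:
  F = 1.210 + (1.845 − 1)/26.30 + (4.808 − 1)/14.26 = 1.509
NF = 10 log₁₀(1.509) = 1.79 dB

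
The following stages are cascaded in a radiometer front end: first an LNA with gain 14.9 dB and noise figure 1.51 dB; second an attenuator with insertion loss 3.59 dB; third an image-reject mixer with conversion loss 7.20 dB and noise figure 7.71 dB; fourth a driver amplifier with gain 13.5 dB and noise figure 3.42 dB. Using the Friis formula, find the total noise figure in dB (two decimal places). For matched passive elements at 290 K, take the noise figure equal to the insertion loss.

3.59 dB

Convert to linear (a loss of L dB is a gain of −L dB): F_i = 10^(NF_i/10), G_i = 10^(G_i,dB/10)
  Stage 1: F_1 = 10^(1.51/10) = 1.416, G_1 = 10^(14.9/10) = 30.90
  Stage 2: F_2 = 10^(3.59/10) = 2.286, G_2 = 10^(−3.59/10) = 0.4375
  Stage 3: F_3 = 10^(7.71/10) = 5.902, G_3 = 10^(−7.20/10) = 0.1905
  Stage 4: F_4 = 10^(3.42/10) = 2.198, G_4 = 10^(13.5/10) = 22.39
Friis cascade:
  F = 1.416 + (2.286 − 1)/30.90 + (5.902 − 1)/13.52 + (2.198 − 1)/2.576 = 2.285
NF = 10 log₁₀(2.285) = 3.59 dB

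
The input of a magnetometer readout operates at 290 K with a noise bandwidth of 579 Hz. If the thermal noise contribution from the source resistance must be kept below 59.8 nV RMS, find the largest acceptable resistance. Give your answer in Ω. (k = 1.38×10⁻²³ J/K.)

386 Ω

Johnson–Nyquist: V_n = √(4kTRB) ⇒ R = V_n² / (4kTB)
4kTB = 4 × 1.38×10⁻²³ × 290 × 5.79×10² = 9.27×10⁻¹⁸
R = (5.98×10⁻⁸)² / 9.27×10⁻¹⁸ = 3.86×10² Ω = 386 Ω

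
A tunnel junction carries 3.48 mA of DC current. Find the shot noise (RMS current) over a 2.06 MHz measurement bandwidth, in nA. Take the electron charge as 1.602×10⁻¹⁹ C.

I_n = √(2qI·B)
2qI·B = 2 × 1.602×10⁻¹⁹ × 3.48×10⁻³ × 2.06×10⁶ = 2.30×10⁻¹⁵ A²
I_n = √(2.30×10⁻¹⁵) = 4.79×10⁻⁸ A = 47.9 nA

47.9 nA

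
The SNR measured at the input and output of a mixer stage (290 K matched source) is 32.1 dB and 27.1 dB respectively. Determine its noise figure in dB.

NF (dB) = SNR_in(dB) − SNR_out(dB) when the source is at T₀
NF = 32.1 − 27.1 = 5.0 dB

5.0 dB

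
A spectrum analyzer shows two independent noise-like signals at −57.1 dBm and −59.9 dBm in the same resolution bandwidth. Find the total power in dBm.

Convert to linear, add, convert back:
P₁ = 1.95×10⁻⁹ W, P₂ = 1.02×10⁻⁹ W
P_tot = 2.97×10⁻⁹ W → 10 log₁₀(P_tot / 10⁻³) = −55.3 dBm

−55.3 dBm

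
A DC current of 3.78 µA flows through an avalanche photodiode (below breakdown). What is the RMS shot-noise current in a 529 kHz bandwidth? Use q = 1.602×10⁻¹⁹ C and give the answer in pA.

I_n = √(2qI·B)
2qI·B = 2 × 1.602×10⁻¹⁹ × 3.78×10⁻⁶ × 5.29×10⁵ = 6.41×10⁻¹⁹ A²
I_n = √(6.41×10⁻¹⁹) = 8.00×10⁻¹⁰ A = 800 pA

800 pA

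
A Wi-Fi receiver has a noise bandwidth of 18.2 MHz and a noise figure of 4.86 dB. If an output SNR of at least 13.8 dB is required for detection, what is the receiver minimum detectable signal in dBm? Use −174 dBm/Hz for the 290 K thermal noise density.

−82.7 dBm

Sensitivity = −174 + 10 log₁₀(B) + NF + SNR_min
= −174 + 72.6 + 4.86 + 13.8
= −82.74 dBm → −82.7 dBm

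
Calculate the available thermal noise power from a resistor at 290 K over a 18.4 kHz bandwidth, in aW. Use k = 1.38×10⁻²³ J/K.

P_n = kTB = 1.38×10⁻²³ × 290 × 1.84×10⁴ = 7.36×10⁻¹⁷ W = 73.6 aW

73.6 aW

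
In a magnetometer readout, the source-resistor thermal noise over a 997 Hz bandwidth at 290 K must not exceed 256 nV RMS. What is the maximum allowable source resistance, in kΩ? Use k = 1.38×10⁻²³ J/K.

Johnson–Nyquist: V_n = √(4kTRB) ⇒ R = V_n² / (4kTB)
4kTB = 4 × 1.38×10⁻²³ × 290 × 9.97×10² = 1.60×10⁻¹⁷
R = (2.56×10⁻⁷)² / 1.60×10⁻¹⁷ = 4.11×10³ Ω = 4.11 kΩ

4.11 kΩ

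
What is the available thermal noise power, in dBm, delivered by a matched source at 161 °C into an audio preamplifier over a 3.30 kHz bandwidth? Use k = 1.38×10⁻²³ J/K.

−137.0 dBm

T = 161 °C + 273.15 = 434.15 K
P_n = kTB = 1.38×10⁻²³ × 434.15 × 3.30×10³ = 1.98×10⁻¹⁷ W
In dBm: 10 log₁₀(1.98×10⁻¹⁷ / 10⁻³) = −137.0 dBm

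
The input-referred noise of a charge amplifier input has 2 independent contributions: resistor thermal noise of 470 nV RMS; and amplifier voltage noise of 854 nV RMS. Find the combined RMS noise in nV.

Uncorrelated sources add in power (mean-square): V_tot = √(ΣV_i²)
V_tot = √[(4.70×10⁻⁷)² + (8.54×10⁻⁷)²] = 9.75×10⁻⁷ V = 975 nV

975 nV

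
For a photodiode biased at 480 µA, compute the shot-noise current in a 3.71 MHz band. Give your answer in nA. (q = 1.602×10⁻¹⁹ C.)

23.9 nA

I_n = √(2qI·B)
2qI·B = 2 × 1.602×10⁻¹⁹ × 4.80×10⁻⁴ × 3.71×10⁶ = 5.71×10⁻¹⁶ A²
I_n = √(5.71×10⁻¹⁶) = 2.39×10⁻⁸ A = 23.9 nA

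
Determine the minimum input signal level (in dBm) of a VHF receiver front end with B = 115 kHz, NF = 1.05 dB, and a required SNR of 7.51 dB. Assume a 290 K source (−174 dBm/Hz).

−114.8 dBm

Sensitivity = −174 + 10 log₁₀(B) + NF + SNR_min
= −174 + 50.61 + 1.05 + 7.51
= −114.83 dBm → −114.8 dBm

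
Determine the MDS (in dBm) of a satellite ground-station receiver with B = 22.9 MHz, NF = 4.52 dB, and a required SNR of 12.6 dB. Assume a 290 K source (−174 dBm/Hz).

−83.3 dBm

Sensitivity = −174 + 10 log₁₀(B) + NF + SNR_min
= −174 + 73.6 + 4.52 + 12.6
= −83.28 dBm → −83.3 dBm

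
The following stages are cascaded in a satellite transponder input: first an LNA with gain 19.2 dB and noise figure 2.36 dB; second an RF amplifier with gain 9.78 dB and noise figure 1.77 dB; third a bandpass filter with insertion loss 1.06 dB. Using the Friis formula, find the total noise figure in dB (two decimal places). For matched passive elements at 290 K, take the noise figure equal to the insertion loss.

Convert to linear (a loss of L dB is a gain of −L dB): F_i = 10^(NF_i/10), G_i = 10^(G_i,dB/10)
  Stage 1: F_1 = 10^(2.36/10) = 1.722, G_1 = 10^(19.2/10) = 83.18
  Stage 2: F_2 = 10^(1.77/10) = 1.503, G_2 = 10^(9.78/10) = 9.506
  Stage 3: F_3 = 10^(1.06/10) = 1.276, G_3 = 10^(−1.06/10) = 0.7834
Friis cascade:
  F = 1.722 + (1.503 − 1)/83.18 + (1.276 − 1)/790.7 = 1.728
NF = 10 log₁₀(1.728) = 2.38 dB

2.38 dB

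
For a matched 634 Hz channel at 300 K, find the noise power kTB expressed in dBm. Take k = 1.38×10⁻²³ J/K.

P_n = kTB = 1.38×10⁻²³ × 300 × 6.34×10² = 2.62×10⁻¹⁸ W
In dBm: 10 log₁₀(2.62×10⁻¹⁸ / 10⁻³) = −145.8 dBm

−145.8 dBm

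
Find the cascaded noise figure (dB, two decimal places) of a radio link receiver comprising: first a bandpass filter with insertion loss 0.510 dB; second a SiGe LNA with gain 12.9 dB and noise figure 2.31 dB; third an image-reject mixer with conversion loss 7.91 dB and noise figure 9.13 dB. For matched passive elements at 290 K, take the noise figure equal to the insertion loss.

Convert to linear (a loss of L dB is a gain of −L dB): F_i = 10^(NF_i/10), G_i = 10^(G_i,dB/10)
  Stage 1: F_1 = 10^(0.510/10) = 1.125, G_1 = 10^(−0.510/10) = 0.8892
  Stage 2: F_2 = 10^(2.31/10) = 1.702, G_2 = 10^(12.9/10) = 19.50
  Stage 3: F_3 = 10^(9.13/10) = 8.185, G_3 = 10^(−7.91/10) = 0.1618
Friis cascade:
  F = 1.125 + (1.702 − 1)/0.8892 + (8.185 − 1)/17.34 = 2.329
NF = 10 log₁₀(2.329) = 3.67 dB

3.67 dB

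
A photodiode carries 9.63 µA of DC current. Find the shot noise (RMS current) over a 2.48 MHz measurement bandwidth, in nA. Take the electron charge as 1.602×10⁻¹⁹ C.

2.77 nA

I_n = √(2qI·B)
2qI·B = 2 × 1.602×10⁻¹⁹ × 9.63×10⁻⁶ × 2.48×10⁶ = 7.65×10⁻¹⁸ A²
I_n = √(7.65×10⁻¹⁸) = 2.77×10⁻⁹ A = 2.77 nA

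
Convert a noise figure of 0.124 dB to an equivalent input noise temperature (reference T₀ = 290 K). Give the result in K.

F = 10^(0.124/10) = 1.02896
T_e = (F − 1)·T₀ = (1.02896 − 1) × 290 = 8.40 K

8.40 K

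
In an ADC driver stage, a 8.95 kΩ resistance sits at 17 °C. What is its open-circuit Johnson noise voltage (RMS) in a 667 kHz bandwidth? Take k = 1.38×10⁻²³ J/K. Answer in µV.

T = 17 °C + 273.15 = 290.15 K
V_n = √(4kTRB)
4kTRB = 4 × 1.38×10⁻²³ × 290.15 × 8.95×10³ × 6.67×10⁵ = 9.56×10⁻¹¹ V²
V_n = √(9.56×10⁻¹¹) = 9.78×10⁻⁶ V = 9.78 µV

9.78 µV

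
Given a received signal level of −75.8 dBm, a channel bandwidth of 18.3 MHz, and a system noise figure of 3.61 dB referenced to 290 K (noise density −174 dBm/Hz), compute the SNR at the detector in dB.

Noise floor: N = −174 + 10 log₁₀(B) + NF
10 log₁₀(1.83×10⁷) = 72.62 dB
N = −174 + 72.62 + 3.61 = −97.77 dBm
SNR = P_sig − N = −75.8 − (−97.77) = 21.97 dB → 22.0 dB

22.0 dB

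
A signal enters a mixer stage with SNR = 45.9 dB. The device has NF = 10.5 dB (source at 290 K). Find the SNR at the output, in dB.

35.4 dB

By definition F = SNR_in/SNR_out, so in dB: SNR_out = SNR_in − NF
SNR_out = 45.9 − 10.5 = 35.4 dB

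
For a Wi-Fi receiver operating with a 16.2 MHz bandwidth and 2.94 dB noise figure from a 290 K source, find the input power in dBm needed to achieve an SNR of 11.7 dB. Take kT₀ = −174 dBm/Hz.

−87.3 dBm

Sensitivity = −174 + 10 log₁₀(B) + NF + SNR_min
= −174 + 72.1 + 2.94 + 11.7
= −87.26 dBm → −87.3 dBm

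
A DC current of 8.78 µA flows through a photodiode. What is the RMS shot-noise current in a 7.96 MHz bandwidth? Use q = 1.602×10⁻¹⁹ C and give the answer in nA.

I_n = √(2qI·B)
2qI·B = 2 × 1.602×10⁻¹⁹ × 8.78×10⁻⁶ × 7.96×10⁶ = 2.24×10⁻¹⁷ A²
I_n = √(2.24×10⁻¹⁷) = 4.73×10⁻⁹ A = 4.73 nA

4.73 nA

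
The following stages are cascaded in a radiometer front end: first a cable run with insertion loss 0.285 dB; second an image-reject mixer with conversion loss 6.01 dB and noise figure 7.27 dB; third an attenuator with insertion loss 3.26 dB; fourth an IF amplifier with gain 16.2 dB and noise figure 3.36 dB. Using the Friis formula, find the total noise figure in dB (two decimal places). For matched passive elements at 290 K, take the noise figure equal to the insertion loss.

13.22 dB

Convert to linear (a loss of L dB is a gain of −L dB): F_i = 10^(NF_i/10), G_i = 10^(G_i,dB/10)
  Stage 1: F_1 = 10^(0.285/10) = 1.068, G_1 = 10^(−0.285/10) = 0.9365
  Stage 2: F_2 = 10^(7.27/10) = 5.333, G_2 = 10^(−6.01/10) = 0.2506
  Stage 3: F_3 = 10^(3.26/10) = 2.118, G_3 = 10^(−3.26/10) = 0.4721
  Stage 4: F_4 = 10^(3.36/10) = 2.168, G_4 = 10^(16.2/10) = 41.69
Friis cascade:
  F = 1.068 + (5.333 − 1)/0.9365 + (2.118 − 1)/0.2347 + (2.168 − 1)/0.1108 = 21.00
NF = 10 log₁₀(21.00) = 13.22 dB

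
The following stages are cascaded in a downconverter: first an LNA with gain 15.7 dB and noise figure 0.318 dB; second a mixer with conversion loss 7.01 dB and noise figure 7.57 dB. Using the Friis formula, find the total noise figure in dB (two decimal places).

Convert to linear (a loss of L dB is a gain of −L dB): F_i = 10^(NF_i/10), G_i = 10^(G_i,dB/10)
  Stage 1: F_1 = 10^(0.318/10) = 1.076, G_1 = 10^(15.7/10) = 37.15
  Stage 2: F_2 = 10^(7.57/10) = 5.715, G_2 = 10^(−7.01/10) = 0.1991
Friis cascade:
  F = 1.076 + (5.715 − 1)/37.15 = 1.203
NF = 10 log₁₀(1.203) = 0.80 dB

0.80 dB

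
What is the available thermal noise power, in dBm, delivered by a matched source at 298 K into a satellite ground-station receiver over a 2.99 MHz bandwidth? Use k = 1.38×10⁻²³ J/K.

P_n = kTB = 1.38×10⁻²³ × 298 × 2.99×10⁶ = 1.23×10⁻¹⁴ W
In dBm: 10 log₁₀(1.23×10⁻¹⁴ / 10⁻³) = −109.1 dBm

−109.1 dBm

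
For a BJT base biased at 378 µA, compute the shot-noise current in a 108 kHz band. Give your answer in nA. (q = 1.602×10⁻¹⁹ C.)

I_n = √(2qI·B)
2qI·B = 2 × 1.602×10⁻¹⁹ × 3.78×10⁻⁴ × 1.08×10⁵ = 1.31×10⁻¹⁷ A²
I_n = √(1.31×10⁻¹⁷) = 3.62×10⁻⁹ A = 3.62 nA

3.62 nA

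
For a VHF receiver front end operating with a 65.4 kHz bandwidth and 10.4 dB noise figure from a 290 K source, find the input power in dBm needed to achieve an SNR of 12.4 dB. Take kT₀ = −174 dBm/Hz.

−103.0 dBm

Sensitivity = −174 + 10 log₁₀(B) + NF + SNR_min
= −174 + 48.16 + 10.4 + 12.4
= −103.04 dBm → −103.0 dBm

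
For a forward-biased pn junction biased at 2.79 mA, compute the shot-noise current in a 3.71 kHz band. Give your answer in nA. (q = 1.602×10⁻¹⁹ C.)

I_n = √(2qI·B)
2qI·B = 2 × 1.602×10⁻¹⁹ × 2.79×10⁻³ × 3.71×10³ = 3.32×10⁻¹⁸ A²
I_n = √(3.32×10⁻¹⁸) = 1.82×10⁻⁹ A = 1.82 nA

1.82 nA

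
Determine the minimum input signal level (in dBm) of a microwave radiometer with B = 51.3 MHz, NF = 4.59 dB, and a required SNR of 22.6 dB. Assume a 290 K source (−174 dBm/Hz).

Sensitivity = −174 + 10 log₁₀(B) + NF + SNR_min
= −174 + 77.1 + 4.59 + 22.6
= −69.71 dBm → −69.7 dBm

−69.7 dBm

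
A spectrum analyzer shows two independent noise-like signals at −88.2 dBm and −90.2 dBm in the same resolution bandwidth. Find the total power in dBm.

−86.1 dBm

Convert to linear, add, convert back:
P₁ = 1.51×10⁻¹² W, P₂ = 9.55×10⁻¹³ W
P_tot = 2.47×10⁻¹² W → 10 log₁₀(P_tot / 10⁻³) = −86.1 dBm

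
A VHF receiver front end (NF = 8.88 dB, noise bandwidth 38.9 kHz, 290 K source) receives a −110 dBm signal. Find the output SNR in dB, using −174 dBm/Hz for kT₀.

Noise floor: N = −174 + 10 log₁₀(B) + NF
10 log₁₀(3.89×10⁴) = 45.9 dB
N = −174 + 45.9 + 8.88 = −119.22 dBm
SNR = P_sig − N = −110 − (−119.22) = 9.22 dB → 9.2 dB

9.2 dB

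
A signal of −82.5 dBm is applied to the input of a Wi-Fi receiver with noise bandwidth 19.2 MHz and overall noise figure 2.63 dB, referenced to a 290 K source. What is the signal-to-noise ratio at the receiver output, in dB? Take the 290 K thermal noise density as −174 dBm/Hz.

Noise floor: N = −174 + 10 log₁₀(B) + NF
10 log₁₀(1.92×10⁷) = 72.83 dB
N = −174 + 72.83 + 2.63 = −98.54 dBm
SNR = P_sig − N = −82.5 − (−98.54) = 16.04 dB → 16.0 dB

16.0 dB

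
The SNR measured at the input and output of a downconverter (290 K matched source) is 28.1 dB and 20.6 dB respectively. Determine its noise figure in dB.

7.5 dB

NF (dB) = SNR_in(dB) − SNR_out(dB) when the source is at T₀
NF = 28.1 − 20.6 = 7.5 dB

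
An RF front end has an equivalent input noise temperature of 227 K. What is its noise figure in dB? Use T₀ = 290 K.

F = 1 + T_e/T₀ = 1 + 227/290 = 1.78276
NF = 10 log₁₀(1.78276) = 2.51 dB

2.51 dB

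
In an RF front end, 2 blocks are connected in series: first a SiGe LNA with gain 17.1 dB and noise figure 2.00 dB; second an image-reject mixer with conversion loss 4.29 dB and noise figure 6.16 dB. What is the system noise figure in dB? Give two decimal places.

2.16 dB

Convert to linear (a loss of L dB is a gain of −L dB): F_i = 10^(NF_i/10), G_i = 10^(G_i,dB/10)
  Stage 1: F_1 = 10^(2.00/10) = 1.585, G_1 = 10^(17.1/10) = 51.29
  Stage 2: F_2 = 10^(6.16/10) = 4.130, G_2 = 10^(−4.29/10) = 0.3724
Friis cascade:
  F = 1.585 + (4.130 − 1)/51.29 = 1.646
NF = 10 log₁₀(1.646) = 2.16 dB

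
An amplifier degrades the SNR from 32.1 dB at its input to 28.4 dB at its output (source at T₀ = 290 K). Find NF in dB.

NF (dB) = SNR_in(dB) − SNR_out(dB) when the source is at T₀
NF = 32.1 − 28.4 = 3.7 dB

3.7 dB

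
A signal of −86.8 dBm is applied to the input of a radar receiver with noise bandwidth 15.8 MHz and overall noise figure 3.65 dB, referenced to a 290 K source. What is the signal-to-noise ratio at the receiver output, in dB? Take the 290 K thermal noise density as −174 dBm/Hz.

11.6 dB

Noise floor: N = −174 + 10 log₁₀(B) + NF
10 log₁₀(1.58×10⁷) = 71.99 dB
N = −174 + 71.99 + 3.65 = −98.36 dBm
SNR = P_sig − N = −86.8 − (−98.36) = 11.56 dB → 11.6 dB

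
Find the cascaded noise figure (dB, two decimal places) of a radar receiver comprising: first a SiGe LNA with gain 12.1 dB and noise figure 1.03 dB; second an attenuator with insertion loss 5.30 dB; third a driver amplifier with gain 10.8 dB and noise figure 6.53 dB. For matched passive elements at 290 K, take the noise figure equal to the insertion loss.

Convert to linear (a loss of L dB is a gain of −L dB): F_i = 10^(NF_i/10), G_i = 10^(G_i,dB/10)
  Stage 1: F_1 = 10^(1.03/10) = 1.268, G_1 = 10^(12.1/10) = 16.22
  Stage 2: F_2 = 10^(5.30/10) = 3.388, G_2 = 10^(−5.30/10) = 0.2951
  Stage 3: F_3 = 10^(6.53/10) = 4.498, G_3 = 10^(10.8/10) = 12.02
Friis cascade:
  F = 1.268 + (3.388 − 1)/16.22 + (4.498 − 1)/4.786 = 2.146
NF = 10 log₁₀(2.146) = 3.32 dB

3.32 dB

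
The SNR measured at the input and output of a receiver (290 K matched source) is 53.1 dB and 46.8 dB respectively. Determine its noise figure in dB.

NF (dB) = SNR_in(dB) − SNR_out(dB) when the source is at T₀
NF = 53.1 − 46.8 = 6.3 dB

6.3 dB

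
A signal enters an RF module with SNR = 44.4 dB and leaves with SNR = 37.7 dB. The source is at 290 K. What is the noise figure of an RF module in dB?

NF (dB) = SNR_in(dB) − SNR_out(dB) when the source is at T₀
NF = 44.4 − 37.7 = 6.7 dB

6.7 dB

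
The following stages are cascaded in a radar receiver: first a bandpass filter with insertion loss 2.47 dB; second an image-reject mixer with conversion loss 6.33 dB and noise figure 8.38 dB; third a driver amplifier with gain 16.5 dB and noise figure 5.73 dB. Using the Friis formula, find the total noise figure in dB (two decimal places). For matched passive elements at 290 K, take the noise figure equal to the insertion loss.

Convert to linear (a loss of L dB is a gain of −L dB): F_i = 10^(NF_i/10), G_i = 10^(G_i,dB/10)
  Stage 1: F_1 = 10^(2.47/10) = 1.766, G_1 = 10^(−2.47/10) = 0.5662
  Stage 2: F_2 = 10^(8.38/10) = 6.887, G_2 = 10^(−6.33/10) = 0.2328
  Stage 3: F_3 = 10^(5.73/10) = 3.741, G_3 = 10^(16.5/10) = 44.67
Friis cascade:
  F = 1.766 + (6.887 − 1)/0.5662 + (3.741 − 1)/0.1318 = 32.96
NF = 10 log₁₀(32.96) = 15.18 dB

15.18 dB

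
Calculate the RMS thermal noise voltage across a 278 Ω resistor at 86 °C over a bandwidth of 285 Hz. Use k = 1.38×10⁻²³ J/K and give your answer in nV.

39.6 nV

T = 86 °C + 273.15 = 359.15 K
V_n = √(4kTRB)
4kTRB = 4 × 1.38×10⁻²³ × 359.15 × 2.78×10² × 2.85×10² = 1.57×10⁻¹⁵ V²
V_n = √(1.57×10⁻¹⁵) = 3.96×10⁻⁸ V = 39.6 nV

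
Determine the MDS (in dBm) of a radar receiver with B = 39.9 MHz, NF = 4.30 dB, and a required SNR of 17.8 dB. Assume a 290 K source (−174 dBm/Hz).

−75.9 dBm

Sensitivity = −174 + 10 log₁₀(B) + NF + SNR_min
= −174 + 76.01 + 4.30 + 17.8
= −75.89 dBm → −75.9 dBm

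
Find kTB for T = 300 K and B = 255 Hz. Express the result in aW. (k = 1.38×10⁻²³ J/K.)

1.06 aW

P_n = kTB = 1.38×10⁻²³ × 300 × 2.55×10² = 1.06×10⁻¹⁸ W = 1.06 aW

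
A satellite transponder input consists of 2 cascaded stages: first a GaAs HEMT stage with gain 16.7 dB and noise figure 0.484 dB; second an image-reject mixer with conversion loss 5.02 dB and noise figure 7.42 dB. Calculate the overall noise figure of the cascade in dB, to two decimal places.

Convert to linear (a loss of L dB is a gain of −L dB): F_i = 10^(NF_i/10), G_i = 10^(G_i,dB/10)
  Stage 1: F_1 = 10^(0.484/10) = 1.118, G_1 = 10^(16.7/10) = 46.77
  Stage 2: F_2 = 10^(7.42/10) = 5.521, G_2 = 10^(−5.02/10) = 0.3148
Friis cascade:
  F = 1.118 + (5.521 − 1)/46.77 = 1.215
NF = 10 log₁₀(1.215) = 0.84 dB

0.84 dB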